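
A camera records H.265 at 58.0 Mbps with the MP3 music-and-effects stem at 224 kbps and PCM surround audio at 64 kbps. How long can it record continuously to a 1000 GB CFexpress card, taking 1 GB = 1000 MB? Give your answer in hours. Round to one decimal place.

38.1 hours

Audio total: 224 + 64 = 288 kbps = 0.288 Mbps.
Total bitrate: 58.0 + 0.288 = 58.288 Mbps.
Capacity: 1000 GB = 8,000,000 Mb.
Recording time: 8,000,000 / 58.288 = 137,250 s ≈ 38.1 hours.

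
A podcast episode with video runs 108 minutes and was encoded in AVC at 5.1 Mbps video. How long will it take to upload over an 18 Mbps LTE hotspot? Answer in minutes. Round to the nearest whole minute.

31 minutes

108 min = 6480 s
File: 5.100 Mbps × 6480 s = 33048.0 Mb.
At 18 Mbps: 33048.0 / 18 = 1836.0 s ≈ 30.6 minutes.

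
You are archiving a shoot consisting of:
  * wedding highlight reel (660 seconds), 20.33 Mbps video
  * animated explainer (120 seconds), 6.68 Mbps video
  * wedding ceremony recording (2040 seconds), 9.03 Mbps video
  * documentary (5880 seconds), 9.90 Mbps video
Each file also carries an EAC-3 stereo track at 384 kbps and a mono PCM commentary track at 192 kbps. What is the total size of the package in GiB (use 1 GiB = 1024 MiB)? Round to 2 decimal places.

11.16 GiB

Audio total: 384 + 192 = 576 kbps = 0.576 Mbps.
wedding highlight reel: 20.906 Mbps × 660 s = 13798.0 Mb
animated explainer: 7.256 Mbps × 120 s = 870.7 Mb
wedding ceremony recording: 9.606 Mbps × 2040 s = 19596.2 Mb
documentary: 10.476 Mbps × 5880 s = 61598.9 Mb
Total: 95863.8 Mb = 11983.0 MB.
= 11.16 GiB.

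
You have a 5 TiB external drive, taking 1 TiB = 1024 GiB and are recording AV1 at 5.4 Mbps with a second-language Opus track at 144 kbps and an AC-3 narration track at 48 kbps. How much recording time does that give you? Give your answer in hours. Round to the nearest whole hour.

Audio total: 144 + 48 = 192 kbps = 0.192 Mbps.
Total bitrate: 5.4 + 0.192 = 5.592 Mbps.
Capacity: 5 TiB = 43,980,465 Mb.
Recording time: 43,980,465 / 5.592 = 7,864,890 s ≈ 2,185 hours.

2185 hours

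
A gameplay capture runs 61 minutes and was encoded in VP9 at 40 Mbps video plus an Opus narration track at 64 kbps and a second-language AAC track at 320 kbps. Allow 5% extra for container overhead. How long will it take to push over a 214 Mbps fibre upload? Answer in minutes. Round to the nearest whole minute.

61 min = 3660 s
Audio total: 64 + 320 = 384 kbps = 0.384 Mbps.
Total bitrate: 40.384 Mbps.
File: 40.384 Mbps × 3660 s = 147805.4 Mb.
With 5% container overhead: ×1.05. → 155195.7 Mb.
At 214 Mbps: 155195.7 / 214 = 725.2 s ≈ 12.1 minutes.

12 minutes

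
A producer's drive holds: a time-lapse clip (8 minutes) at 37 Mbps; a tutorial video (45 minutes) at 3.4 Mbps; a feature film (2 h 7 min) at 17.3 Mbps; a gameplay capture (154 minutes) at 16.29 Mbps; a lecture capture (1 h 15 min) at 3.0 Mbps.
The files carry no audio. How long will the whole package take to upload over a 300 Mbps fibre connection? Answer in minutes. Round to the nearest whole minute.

time-lapse clip: 37.000 Mbps × 480 s = 17760.0 Mb
tutorial video: 3.400 Mbps × 2700 s = 9180.0 Mb
feature film: 17.300 Mbps × 7620 s = 131826.0 Mb
gameplay capture: 16.290 Mbps × 9240 s = 150519.6 Mb
lecture capture: 3.000 Mbps × 4500 s = 13500.0 Mb
Total: 322785.6 Mb = 40348.2 MB.
At 300 Mbps: 322785.6 / 300 = 1076 s ≈ 17.9 minutes.

18 minutes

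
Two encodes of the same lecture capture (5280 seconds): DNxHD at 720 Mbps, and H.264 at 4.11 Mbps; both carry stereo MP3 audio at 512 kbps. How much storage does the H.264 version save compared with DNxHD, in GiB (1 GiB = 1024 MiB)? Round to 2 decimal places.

Audio: 512 kbps = 0.512 Mbps.
DNxHD: 720.512 Mbps × 5280 s = 3804303.4 Mb = 442.879 GiB.
H.264: 4.622 Mbps × 5280 s = 24404.2 Mb = 2.841 GiB.
Saving: 442.879 − 2.841 = 440.038 GiB.

440.04 GiB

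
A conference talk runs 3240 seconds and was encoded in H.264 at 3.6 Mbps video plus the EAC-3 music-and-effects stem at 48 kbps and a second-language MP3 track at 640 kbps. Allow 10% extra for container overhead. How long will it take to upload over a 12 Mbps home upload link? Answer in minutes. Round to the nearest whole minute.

21 minutes

Audio total: 48 + 640 = 688 kbps = 0.688 Mbps.
Total bitrate: 4.288 Mbps.
File: 4.288 Mbps × 3240 s = 13893.1 Mb.
With 10% container overhead: ×1.10. → 15282.4 Mb.
At 12 Mbps: 15282.4 / 12 = 1273.5 s ≈ 21.2 minutes.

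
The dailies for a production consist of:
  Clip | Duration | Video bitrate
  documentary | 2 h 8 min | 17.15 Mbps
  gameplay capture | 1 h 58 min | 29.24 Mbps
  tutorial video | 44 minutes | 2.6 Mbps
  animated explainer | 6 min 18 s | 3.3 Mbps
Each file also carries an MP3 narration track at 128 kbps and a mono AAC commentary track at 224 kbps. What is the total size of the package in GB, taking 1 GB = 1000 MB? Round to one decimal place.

44.1 GB

Audio total: 128 + 224 = 352 kbps = 0.352 Mbps.
documentary: 17.502 Mbps × 7680 s = 134415.4 Mb
gameplay capture: 29.592 Mbps × 7080 s = 209511.4 Mb
tutorial video: 2.952 Mbps × 2640 s = 7793.3 Mb
animated explainer: 3.652 Mbps × 378 s = 1380.5 Mb
Total: 353100.5 Mb = 44137.6 MB.
= 44.14 GB.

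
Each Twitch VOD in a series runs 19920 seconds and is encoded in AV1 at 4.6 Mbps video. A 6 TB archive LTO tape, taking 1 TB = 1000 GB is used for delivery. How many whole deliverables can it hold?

Per item: 4.600 Mbps × 19920 s = 91,632 Mb = 11,454 MB.
Capacity: 6 TB = 48,000,000 Mb; 523.83 items → 523 complete.

523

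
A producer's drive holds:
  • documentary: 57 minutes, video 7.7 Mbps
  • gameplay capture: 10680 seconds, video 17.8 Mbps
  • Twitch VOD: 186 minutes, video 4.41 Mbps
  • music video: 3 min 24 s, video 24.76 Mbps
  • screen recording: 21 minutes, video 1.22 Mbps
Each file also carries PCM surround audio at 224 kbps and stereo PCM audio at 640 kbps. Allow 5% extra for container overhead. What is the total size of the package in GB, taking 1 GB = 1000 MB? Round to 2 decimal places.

Audio total: 224 + 640 = 864 kbps = 0.864 Mbps.
documentary: 8.564 Mbps × 3420 s × 1.05 = 30753.3 Mb
gameplay capture: 18.664 Mbps × 10680 s × 1.05 = 209298.1 Mb
Twitch VOD: 5.274 Mbps × 11160 s × 1.05 = 61800.7 Mb
music video: 25.624 Mbps × 204 s × 1.05 = 5488.7 Mb
screen recording: 2.084 Mbps × 1260 s × 1.05 = 2757.1 Mb
Total: 310097.9 Mb = 38762.2 MB.
= 38.76 GB.

38.76 GB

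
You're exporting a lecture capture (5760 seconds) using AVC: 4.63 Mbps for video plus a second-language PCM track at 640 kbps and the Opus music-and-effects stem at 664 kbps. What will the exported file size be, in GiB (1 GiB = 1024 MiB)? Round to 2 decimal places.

Audio total: 640 + 664 = 1304 kbps = 1.304 Mbps.
Total bitrate: 4.63 + 1.304 = 5.934 Mbps.
Stream data: 5.934 Mbps × 5760 s = 34179.8 Mb.
34,180 Mb = 4,272,480,000 bytes ÷ 1,073,741,824 = 3.979 GiB.

3.98 GiB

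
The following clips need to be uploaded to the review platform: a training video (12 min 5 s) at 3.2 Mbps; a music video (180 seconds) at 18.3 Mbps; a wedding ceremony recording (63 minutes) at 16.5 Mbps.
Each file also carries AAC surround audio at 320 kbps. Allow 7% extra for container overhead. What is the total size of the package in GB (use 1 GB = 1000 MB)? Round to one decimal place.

Audio: 320 kbps = 0.320 Mbps.
training video: 3.520 Mbps × 725 s × 1.07 = 2730.6 Mb
music video: 18.620 Mbps × 180 s × 1.07 = 3586.2 Mb
wedding ceremony recording: 16.820 Mbps × 3780 s × 1.07 = 68030.2 Mb
Total: 74347.0 Mb = 9293.4 MB.
= 9.293 GB.

9.3 GB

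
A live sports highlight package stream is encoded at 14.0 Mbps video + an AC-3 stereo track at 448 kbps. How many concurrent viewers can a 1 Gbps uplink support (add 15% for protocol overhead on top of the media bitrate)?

60

Audio: 448 kbps = 0.448 Mbps.
Per-viewer media rate: 14.448 Mbps.
On the wire with 15% overhead: 16.615 Mbps.
1 Gbps = 1,000 Mbps; 1,000 / 16.615 = 60.19 → 60 viewers.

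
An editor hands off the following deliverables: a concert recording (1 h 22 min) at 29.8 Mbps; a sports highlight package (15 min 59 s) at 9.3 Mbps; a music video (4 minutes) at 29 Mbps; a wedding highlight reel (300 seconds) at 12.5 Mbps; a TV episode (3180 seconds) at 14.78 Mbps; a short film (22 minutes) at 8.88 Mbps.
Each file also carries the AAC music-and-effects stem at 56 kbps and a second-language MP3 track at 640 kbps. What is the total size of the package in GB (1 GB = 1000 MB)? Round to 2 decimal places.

29.07 GB

Audio total: 56 + 640 = 696 kbps = 0.696 Mbps.
concert recording: 30.496 Mbps × 4920 s = 150040.3 Mb
sports highlight package: 9.996 Mbps × 959 s = 9586.2 Mb
music video: 29.696 Mbps × 240 s = 7127.0 Mb
wedding highlight reel: 13.196 Mbps × 300 s = 3958.8 Mb
TV episode: 15.476 Mbps × 3180 s = 49213.7 Mb
short film: 9.576 Mbps × 1320 s = 12640.3 Mb
Total: 232566.3 Mb = 29070.8 MB.
= 29.07 GB.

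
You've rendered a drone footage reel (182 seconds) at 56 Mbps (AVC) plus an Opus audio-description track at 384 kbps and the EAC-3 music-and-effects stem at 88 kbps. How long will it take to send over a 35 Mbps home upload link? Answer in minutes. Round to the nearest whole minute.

Audio total: 384 + 88 = 472 kbps = 0.472 Mbps.
Total bitrate: 56.472 Mbps.
File: 56.472 Mbps × 182 s = 10277.9 Mb.
At 35 Mbps: 10277.9 / 35 = 293.7 s ≈ 4.89 minutes.

5 minutes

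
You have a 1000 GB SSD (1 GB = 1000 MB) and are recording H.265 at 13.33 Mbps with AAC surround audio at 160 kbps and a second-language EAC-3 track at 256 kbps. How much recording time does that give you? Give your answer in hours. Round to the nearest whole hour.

Audio total: 160 + 256 = 416 kbps = 0.416 Mbps.
Total bitrate: 13.33 + 0.416 = 13.746 Mbps.
Capacity: 1000 GB = 8,000,000 Mb.
Recording time: 8,000,000 / 13.746 = 581,987 s ≈ 162 hours.

162 hours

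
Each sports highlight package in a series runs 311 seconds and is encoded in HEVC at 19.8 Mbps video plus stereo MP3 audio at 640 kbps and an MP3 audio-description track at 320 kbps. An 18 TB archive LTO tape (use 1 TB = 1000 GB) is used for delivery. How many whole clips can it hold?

22303

Audio total: 640 + 320 = 960 kbps = 0.960 Mbps.
Total bitrate: 20.760 Mbps.
Per item: 20.760 Mbps × 311 s = 6,456 Mb = 807.0 MB.
Capacity: 18 TB = 144,000,000 Mb; 22303.59 items → 22303 complete.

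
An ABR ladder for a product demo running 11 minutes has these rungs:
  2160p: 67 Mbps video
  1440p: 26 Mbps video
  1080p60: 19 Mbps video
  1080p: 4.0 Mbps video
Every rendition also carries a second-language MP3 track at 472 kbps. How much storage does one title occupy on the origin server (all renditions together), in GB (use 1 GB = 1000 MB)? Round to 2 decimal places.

9.73 GB

11 min = 660 s
Audio: 472 kbps = 0.472 Mbps.
Sum of rendition bitrates: (67+0.472) + (26+0.472) + (19+0.472) + (4.0+0.472) = 117.888 Mbps.
× 660 s = 77,806 Mb = 9,726 MB = 9.726 GB.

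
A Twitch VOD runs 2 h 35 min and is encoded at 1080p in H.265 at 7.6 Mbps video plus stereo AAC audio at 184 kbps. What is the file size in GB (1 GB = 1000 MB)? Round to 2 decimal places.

9.05 GB

2 h 35 min = 155 min = 9300 s
Audio: 184 kbps = 0.184 Mbps.
Total bitrate: 7.6 + 0.184 = 7.784 Mbps.
Stream data: 7.784 Mbps × 9300 s = 72391.2 Mb.
72,391 Mb ÷ 8 = 9,049 MB → 9.049 GB.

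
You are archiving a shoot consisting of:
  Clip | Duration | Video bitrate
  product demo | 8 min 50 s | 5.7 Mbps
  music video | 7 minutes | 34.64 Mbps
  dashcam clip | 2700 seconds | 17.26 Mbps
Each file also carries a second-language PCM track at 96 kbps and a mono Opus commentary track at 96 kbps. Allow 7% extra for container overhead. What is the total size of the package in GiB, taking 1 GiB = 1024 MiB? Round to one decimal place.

8.1 GiB

Audio total: 96 + 96 = 192 kbps = 0.192 Mbps.
product demo: 5.892 Mbps × 530 s × 1.07 = 3341.4 Mb
music video: 34.832 Mbps × 420 s × 1.07 = 15653.5 Mb
dashcam clip: 17.452 Mbps × 2700 s × 1.07 = 50418.8 Mb
Total: 69413.7 Mb = 8676.7 MB.
= 8.081 GiB.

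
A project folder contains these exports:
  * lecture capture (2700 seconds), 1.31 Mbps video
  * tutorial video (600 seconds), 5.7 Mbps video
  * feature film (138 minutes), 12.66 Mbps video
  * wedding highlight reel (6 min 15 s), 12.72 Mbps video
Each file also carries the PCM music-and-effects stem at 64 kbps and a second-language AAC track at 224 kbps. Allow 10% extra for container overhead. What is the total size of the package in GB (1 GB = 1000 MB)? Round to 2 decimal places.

16.50 GB

Audio total: 64 + 224 = 288 kbps = 0.288 Mbps.
lecture capture: 1.598 Mbps × 2700 s × 1.10 = 4746.1 Mb
tutorial video: 5.988 Mbps × 600 s × 1.10 = 3952.1 Mb
feature film: 12.948 Mbps × 8280 s × 1.10 = 117930.4 Mb
wedding highlight reel: 13.008 Mbps × 375 s × 1.10 = 5365.8 Mb
Total: 131994.3 Mb = 16499.3 MB.
= 16.50 GB.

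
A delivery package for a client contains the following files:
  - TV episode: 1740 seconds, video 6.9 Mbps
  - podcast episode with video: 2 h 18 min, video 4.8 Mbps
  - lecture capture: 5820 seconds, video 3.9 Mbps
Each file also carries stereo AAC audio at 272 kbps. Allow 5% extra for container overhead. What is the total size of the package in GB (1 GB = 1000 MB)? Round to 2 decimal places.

Audio: 272 kbps = 0.272 Mbps.
TV episode: 7.172 Mbps × 1740 s × 1.05 = 13103.2 Mb
podcast episode with video: 5.072 Mbps × 8280 s × 1.05 = 44096.0 Mb
lecture capture: 4.172 Mbps × 5820 s × 1.05 = 25495.1 Mb
Total: 82694.3 Mb = 10336.8 MB.
= 10.34 GB.

10.34 GB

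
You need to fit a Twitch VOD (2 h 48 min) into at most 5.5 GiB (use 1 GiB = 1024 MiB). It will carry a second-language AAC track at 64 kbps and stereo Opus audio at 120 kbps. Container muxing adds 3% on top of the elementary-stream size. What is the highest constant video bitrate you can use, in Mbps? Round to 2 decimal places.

4.37 Mbps

Budget: 5.5 GiB = 47244.6 Mb.
Stream payload after overhead: 47244.6 / 1.03 = 45868.6 Mb.
2 h 48 min = 168 min = 10080 s
Total bitrate budget: 45868.6 Mb / 10080 s = 4.550 Mbps.
Audio total: 64 + 120 = 184 kbps = 0.184 Mbps.
Video: 4.550 − 0.184 = 4.366 Mbps.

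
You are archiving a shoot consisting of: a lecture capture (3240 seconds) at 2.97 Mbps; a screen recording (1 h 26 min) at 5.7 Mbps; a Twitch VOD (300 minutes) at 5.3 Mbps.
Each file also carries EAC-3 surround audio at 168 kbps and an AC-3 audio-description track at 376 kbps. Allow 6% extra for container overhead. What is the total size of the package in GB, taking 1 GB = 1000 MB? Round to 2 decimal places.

19.72 GB

Audio total: 168 + 376 = 544 kbps = 0.544 Mbps.
lecture capture: 3.514 Mbps × 3240 s × 1.06 = 12068.5 Mb
screen recording: 6.244 Mbps × 5160 s × 1.06 = 34152.2 Mb
Twitch VOD: 5.844 Mbps × 18000 s × 1.06 = 111503.5 Mb
Total: 157724.2 Mb = 19715.5 MB.
= 19.72 GB.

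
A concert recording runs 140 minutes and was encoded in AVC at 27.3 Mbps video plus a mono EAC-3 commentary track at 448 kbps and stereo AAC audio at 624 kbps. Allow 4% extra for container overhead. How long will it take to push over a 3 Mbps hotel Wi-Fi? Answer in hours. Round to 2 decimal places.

22.95 hours

140 min = 8400 s
Audio total: 448 + 624 = 1072 kbps = 1.072 Mbps.
Total bitrate: 28.372 Mbps.
File: 28.372 Mbps × 8400 s = 238324.8 Mb.
With 4% container overhead: ×1.04. → 247857.8 Mb.
At 3 Mbps: 247857.8 / 3 = 82619.3 s ≈ 22.9 hours.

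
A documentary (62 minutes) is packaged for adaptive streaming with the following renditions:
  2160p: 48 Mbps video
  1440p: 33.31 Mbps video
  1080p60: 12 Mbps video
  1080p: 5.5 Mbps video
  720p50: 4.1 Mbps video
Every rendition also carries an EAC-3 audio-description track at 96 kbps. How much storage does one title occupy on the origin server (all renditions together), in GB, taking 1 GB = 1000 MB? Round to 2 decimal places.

62 min = 3720 s
Audio: 96 kbps = 0.096 Mbps.
Sum of rendition bitrates: (48+0.096) + (33.31+0.096) + (12+0.096) + (5.5+0.096) + (4.1+0.096) = 103.390 Mbps.
× 3720 s = 384,611 Mb = 48,076 MB = 48.08 GB.

48.08 GB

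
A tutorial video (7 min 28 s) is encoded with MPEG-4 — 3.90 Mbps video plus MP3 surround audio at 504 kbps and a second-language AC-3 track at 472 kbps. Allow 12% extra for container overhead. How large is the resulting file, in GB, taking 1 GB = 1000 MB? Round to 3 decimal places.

7 min 28 s = 448 s
Audio total: 504 + 472 = 976 kbps = 0.976 Mbps.
Total bitrate: 3.90 + 0.976 = 4.876 Mbps.
Stream data: 4.876 Mbps × 448 s = 2184.4 Mb.
With 12% container overhead: ×1.12.
2,447 Mb ÷ 8 = 305.8 MB → 0.3058 GB.

0.306 GB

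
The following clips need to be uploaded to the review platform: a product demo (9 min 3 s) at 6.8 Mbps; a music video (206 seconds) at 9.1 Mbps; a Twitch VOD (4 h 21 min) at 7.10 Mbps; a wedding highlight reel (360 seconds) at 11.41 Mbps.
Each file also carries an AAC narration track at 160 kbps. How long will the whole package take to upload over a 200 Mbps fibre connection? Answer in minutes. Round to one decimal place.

Audio: 160 kbps = 0.160 Mbps.
product demo: 6.960 Mbps × 543 s = 3779.3 Mb
music video: 9.260 Mbps × 206 s = 1907.6 Mb
Twitch VOD: 7.260 Mbps × 15660 s = 113691.6 Mb
wedding highlight reel: 11.570 Mbps × 360 s = 4165.2 Mb
Total: 123543.6 Mb = 15443.0 MB.
At 200 Mbps: 123543.6 / 200 = 618 s ≈ 10.3 minutes.

10.3 minutes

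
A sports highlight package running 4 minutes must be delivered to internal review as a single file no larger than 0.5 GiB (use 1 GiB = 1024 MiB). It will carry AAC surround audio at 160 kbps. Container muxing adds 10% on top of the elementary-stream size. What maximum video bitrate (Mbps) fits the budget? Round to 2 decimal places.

Budget: 0.5 GiB = 4295.0 Mb.
Stream payload after overhead: 4295.0 / 1.10 = 3904.5 Mb.
4 min = 240 s
Total bitrate budget: 3904.5 Mb / 240 s = 16.269 Mbps.
Audio: 160 kbps = 0.160 Mbps.
Video: 16.269 − 0.160 = 16.109 Mbps.

16.11 Mbps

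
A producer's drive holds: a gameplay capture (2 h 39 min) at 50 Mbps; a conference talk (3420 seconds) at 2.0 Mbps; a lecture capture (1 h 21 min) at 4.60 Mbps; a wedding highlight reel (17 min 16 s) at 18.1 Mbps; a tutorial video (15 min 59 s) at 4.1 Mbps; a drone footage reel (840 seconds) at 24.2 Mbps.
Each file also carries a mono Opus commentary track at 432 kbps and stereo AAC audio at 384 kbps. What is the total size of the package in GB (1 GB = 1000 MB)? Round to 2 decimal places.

70.76 GB

Audio total: 432 + 384 = 816 kbps = 0.816 Mbps.
gameplay capture: 50.816 Mbps × 9540 s = 484784.6 Mb
conference talk: 2.816 Mbps × 3420 s = 9630.7 Mb
lecture capture: 5.416 Mbps × 4860 s = 26321.8 Mb
wedding highlight reel: 18.916 Mbps × 1036 s = 19597.0 Mb
tutorial video: 4.916 Mbps × 959 s = 4714.4 Mb
drone footage reel: 25.016 Mbps × 840 s = 21013.4 Mb
Total: 566062.0 Mb = 70757.7 MB.
= 70.76 GB.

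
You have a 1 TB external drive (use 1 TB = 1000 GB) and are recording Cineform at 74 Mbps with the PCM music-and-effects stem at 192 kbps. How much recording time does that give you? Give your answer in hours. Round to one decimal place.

Audio: 192 kbps = 0.192 Mbps.
Total bitrate: 74 + 0.192 = 74.192 Mbps.
Capacity: 1 TB = 8,000,000 Mb.
Recording time: 8,000,000 / 74.192 = 107,828 s ≈ 30.0 hours.

30.0 hours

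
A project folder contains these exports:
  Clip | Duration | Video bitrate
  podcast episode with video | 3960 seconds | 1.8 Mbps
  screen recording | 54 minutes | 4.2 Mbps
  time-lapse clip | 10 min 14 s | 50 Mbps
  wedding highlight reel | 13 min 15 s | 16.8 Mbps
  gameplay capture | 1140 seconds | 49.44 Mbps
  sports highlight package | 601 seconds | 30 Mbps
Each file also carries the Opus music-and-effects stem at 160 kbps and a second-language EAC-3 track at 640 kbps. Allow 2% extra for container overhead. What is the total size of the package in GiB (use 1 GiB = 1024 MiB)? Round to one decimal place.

17.5 GiB

Audio total: 160 + 640 = 800 kbps = 0.800 Mbps.
podcast episode with video: 2.600 Mbps × 3960 s × 1.02 = 10501.9 Mb
screen recording: 5.000 Mbps × 3240 s × 1.02 = 16524.0 Mb
time-lapse clip: 50.800 Mbps × 614 s × 1.02 = 31815.0 Mb
wedding highlight reel: 17.600 Mbps × 795 s × 1.02 = 14271.8 Mb
gameplay capture: 50.240 Mbps × 1140 s × 1.02 = 58419.1 Mb
sports highlight package: 30.800 Mbps × 601 s × 1.02 = 18881.0 Mb
Total: 150412.9 Mb = 18801.6 MB.
= 17.51 GiB.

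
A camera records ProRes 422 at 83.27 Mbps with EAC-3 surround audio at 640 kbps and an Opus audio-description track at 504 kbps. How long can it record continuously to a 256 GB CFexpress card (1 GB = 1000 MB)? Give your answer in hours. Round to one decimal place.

Audio total: 640 + 504 = 1144 kbps = 1.144 Mbps.
Total bitrate: 83.27 + 1.144 = 84.414 Mbps.
Capacity: 256 GB = 2,048,000 Mb.
Recording time: 2,048,000 / 84.414 = 24,261 s ≈ 6.74 hours.

6.7 hours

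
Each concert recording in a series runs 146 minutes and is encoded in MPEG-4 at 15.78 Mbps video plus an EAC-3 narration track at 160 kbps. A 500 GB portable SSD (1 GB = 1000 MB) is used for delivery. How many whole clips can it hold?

28

146 min = 8760 s
Audio: 160 kbps = 0.160 Mbps.
Total bitrate: 15.940 Mbps.
Per item: 15.940 Mbps × 8760 s = 139,634 Mb = 17,454 MB.
Capacity: 500 GB = 4,000,000 Mb; 28.65 items → 28 complete.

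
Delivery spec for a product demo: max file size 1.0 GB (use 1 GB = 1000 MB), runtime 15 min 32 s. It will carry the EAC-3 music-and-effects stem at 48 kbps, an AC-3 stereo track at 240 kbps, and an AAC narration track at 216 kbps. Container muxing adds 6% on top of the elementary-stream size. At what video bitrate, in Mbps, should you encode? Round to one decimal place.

Budget: 1.0 GB = 8000.0 Mb.
Stream payload after overhead: 8000.0 / 1.06 = 7547.2 Mb.
15 min 32 s = 932 s
Total bitrate budget: 7547.2 Mb / 932 s = 8.098 Mbps.
Audio total: 48 + 240 + 216 = 504 kbps = 0.504 Mbps.
Video: 8.098 − 0.504 = 7.594 Mbps.

7.6 Mbps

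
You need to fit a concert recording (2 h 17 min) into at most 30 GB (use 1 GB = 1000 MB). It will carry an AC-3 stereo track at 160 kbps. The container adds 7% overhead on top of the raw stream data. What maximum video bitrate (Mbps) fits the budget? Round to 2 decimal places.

27.13 Mbps

Budget: 30 GB = 240000.0 Mb.
Stream payload after overhead: 240000.0 / 1.07 = 224299.1 Mb.
2 h 17 min = 137 min = 8220 s
Total bitrate budget: 224299.1 Mb / 8220 s = 27.287 Mbps.
Audio: 160 kbps = 0.160 Mbps.
Video: 27.287 − 0.160 = 27.127 Mbps.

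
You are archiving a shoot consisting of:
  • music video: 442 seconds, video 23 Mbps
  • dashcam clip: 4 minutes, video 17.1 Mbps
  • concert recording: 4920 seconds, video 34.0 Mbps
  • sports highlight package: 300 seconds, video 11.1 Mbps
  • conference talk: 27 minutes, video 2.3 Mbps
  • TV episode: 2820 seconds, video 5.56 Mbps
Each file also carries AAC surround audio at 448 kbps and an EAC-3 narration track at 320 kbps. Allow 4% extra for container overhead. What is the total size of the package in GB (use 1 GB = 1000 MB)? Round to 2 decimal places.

Audio total: 448 + 320 = 768 kbps = 0.768 Mbps.
music video: 23.768 Mbps × 442 s × 1.04 = 10925.7 Mb
dashcam clip: 17.868 Mbps × 240 s × 1.04 = 4459.9 Mb
concert recording: 34.768 Mbps × 4920 s × 1.04 = 177900.9 Mb
sports highlight package: 11.868 Mbps × 300 s × 1.04 = 3702.8 Mb
conference talk: 3.068 Mbps × 1620 s × 1.04 = 5169.0 Mb
TV episode: 6.328 Mbps × 2820 s × 1.04 = 18558.8 Mb
Total: 220717.0 Mb = 27589.6 MB.
= 27.59 GB.

27.59 GB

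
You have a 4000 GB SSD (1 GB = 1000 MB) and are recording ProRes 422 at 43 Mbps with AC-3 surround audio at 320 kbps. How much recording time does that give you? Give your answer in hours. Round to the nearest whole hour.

Audio: 320 kbps = 0.320 Mbps.
Total bitrate: 43 + 0.320 = 43.320 Mbps.
Capacity: 4000 GB = 32,000,000 Mb.
Recording time: 32,000,000 / 43.320 = 738,689 s ≈ 205 hours.

205 hours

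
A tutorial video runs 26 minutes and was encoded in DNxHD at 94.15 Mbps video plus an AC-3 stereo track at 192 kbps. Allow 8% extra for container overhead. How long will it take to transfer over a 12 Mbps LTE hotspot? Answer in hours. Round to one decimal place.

26 min = 1560 s
Audio: 192 kbps = 0.192 Mbps.
Total bitrate: 94.342 Mbps.
File: 94.342 Mbps × 1560 s = 147173.5 Mb.
With 8% container overhead: ×1.08. → 158947.4 Mb.
At 12 Mbps: 158947.4 / 12 = 13245.6 s ≈ 3.68 hours.

3.7 hours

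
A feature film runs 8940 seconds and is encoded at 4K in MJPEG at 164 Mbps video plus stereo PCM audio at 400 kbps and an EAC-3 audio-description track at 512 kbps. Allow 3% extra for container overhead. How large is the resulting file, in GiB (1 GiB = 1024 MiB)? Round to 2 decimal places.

Audio total: 400 + 512 = 912 kbps = 0.912 Mbps.
Total bitrate: 164 + 0.912 = 164.912 Mbps.
Stream data: 164.912 Mbps × 8940 s = 1474313.3 Mb.
With 3% container overhead: ×1.03.
1,518,543 Mb = 189,817,834,800 bytes ÷ 1,073,741,824 = 176.8 GiB.

176.78 GiB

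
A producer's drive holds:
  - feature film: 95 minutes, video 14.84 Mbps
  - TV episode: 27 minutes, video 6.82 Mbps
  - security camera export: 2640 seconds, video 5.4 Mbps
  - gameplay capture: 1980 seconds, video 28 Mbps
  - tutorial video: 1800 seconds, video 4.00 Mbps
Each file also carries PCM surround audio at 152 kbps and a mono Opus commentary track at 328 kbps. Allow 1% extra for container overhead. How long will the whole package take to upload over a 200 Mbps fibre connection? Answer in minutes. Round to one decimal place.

15.1 minutes

Audio total: 152 + 328 = 480 kbps = 0.480 Mbps.
feature film: 15.320 Mbps × 5700 s × 1.01 = 88197.2 Mb
TV episode: 7.300 Mbps × 1620 s × 1.01 = 11944.3 Mb
security camera export: 5.880 Mbps × 2640 s × 1.01 = 15678.4 Mb
gameplay capture: 28.480 Mbps × 1980 s × 1.01 = 56954.3 Mb
tutorial video: 4.480 Mbps × 1800 s × 1.01 = 8144.6 Mb
Total: 180918.9 Mb = 22614.9 MB.
At 200 Mbps: 180918.9 / 200 = 905 s ≈ 15.1 minutes.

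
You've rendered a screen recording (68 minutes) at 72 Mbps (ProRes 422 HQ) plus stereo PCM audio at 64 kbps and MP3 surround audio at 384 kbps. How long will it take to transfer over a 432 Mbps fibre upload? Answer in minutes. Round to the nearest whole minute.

68 min = 4080 s
Audio total: 64 + 384 = 448 kbps = 0.448 Mbps.
Total bitrate: 72.448 Mbps.
File: 72.448 Mbps × 4080 s = 295587.8 Mb.
At 432 Mbps: 295587.8 / 432 = 684.2 s ≈ 11.4 minutes.

11 minutes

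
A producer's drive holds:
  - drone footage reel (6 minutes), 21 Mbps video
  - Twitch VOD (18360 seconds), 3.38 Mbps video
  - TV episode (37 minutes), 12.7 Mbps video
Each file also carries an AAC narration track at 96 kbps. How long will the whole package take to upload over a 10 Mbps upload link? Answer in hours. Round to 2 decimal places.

2.77 hours

Audio: 96 kbps = 0.096 Mbps.
drone footage reel: 21.096 Mbps × 360 s = 7594.6 Mb
Twitch VOD: 3.476 Mbps × 18360 s = 63819.4 Mb
TV episode: 12.796 Mbps × 2220 s = 28407.1 Mb
Total: 99821.0 Mb = 12477.6 MB.
At 10 Mbps: 99821.0 / 10 = 9982 s ≈ 2.77 hours.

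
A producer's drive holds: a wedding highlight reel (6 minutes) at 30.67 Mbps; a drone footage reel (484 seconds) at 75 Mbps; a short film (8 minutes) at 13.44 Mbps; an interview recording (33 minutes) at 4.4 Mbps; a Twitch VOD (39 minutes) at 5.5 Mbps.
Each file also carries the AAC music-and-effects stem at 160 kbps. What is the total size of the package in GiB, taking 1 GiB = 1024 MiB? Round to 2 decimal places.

Audio: 160 kbps = 0.160 Mbps.
wedding highlight reel: 30.830 Mbps × 360 s = 11098.8 Mb
drone footage reel: 75.160 Mbps × 484 s = 36377.4 Mb
short film: 13.600 Mbps × 480 s = 6528.0 Mb
interview recording: 4.560 Mbps × 1980 s = 9028.8 Mb
Twitch VOD: 5.660 Mbps × 2340 s = 13244.4 Mb
Total: 76277.4 Mb = 9534.7 MB.
= 8.880 GiB.

8.88 GiB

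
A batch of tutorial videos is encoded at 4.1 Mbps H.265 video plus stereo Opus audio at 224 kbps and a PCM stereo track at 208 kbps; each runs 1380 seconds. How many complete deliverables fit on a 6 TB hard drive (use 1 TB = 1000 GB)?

7674

Audio total: 224 + 208 = 432 kbps = 0.432 Mbps.
Total bitrate: 4.532 Mbps.
Per item: 4.532 Mbps × 1380 s = 6,254 Mb = 781.8 MB.
Capacity: 6 TB = 48,000,000 Mb; 7674.89 items → 7674 complete.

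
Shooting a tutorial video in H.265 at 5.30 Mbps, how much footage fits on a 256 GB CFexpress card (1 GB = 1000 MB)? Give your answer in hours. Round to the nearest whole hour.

Capacity: 256 GB = 2,048,000 Mb.
Recording time: 2,048,000 / 5.300 = 386,415 s ≈ 107 hours.

107 hours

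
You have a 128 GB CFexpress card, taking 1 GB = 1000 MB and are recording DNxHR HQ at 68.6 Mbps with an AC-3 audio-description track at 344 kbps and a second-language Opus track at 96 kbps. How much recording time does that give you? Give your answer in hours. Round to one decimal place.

Audio total: 344 + 96 = 440 kbps = 0.440 Mbps.
Total bitrate: 68.6 + 0.440 = 69.040 Mbps.
Capacity: 128 GB = 1,024,000 Mb.
Recording time: 1,024,000 / 69.040 = 14,832 s ≈ 4.12 hours.

4.1 hours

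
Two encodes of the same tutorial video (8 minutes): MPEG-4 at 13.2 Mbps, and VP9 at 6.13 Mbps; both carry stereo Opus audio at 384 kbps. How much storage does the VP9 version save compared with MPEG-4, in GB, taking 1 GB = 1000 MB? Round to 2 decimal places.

8 min = 480 s
Audio: 384 kbps = 0.384 Mbps.
MPEG-4: 13.584 Mbps × 480 s = 6520.3 Mb = 0.815 GB.
VP9: 6.514 Mbps × 480 s = 3126.7 Mb = 0.391 GB.
Saving: 0.815 − 0.391 = 0.424 GB.

0.42 GB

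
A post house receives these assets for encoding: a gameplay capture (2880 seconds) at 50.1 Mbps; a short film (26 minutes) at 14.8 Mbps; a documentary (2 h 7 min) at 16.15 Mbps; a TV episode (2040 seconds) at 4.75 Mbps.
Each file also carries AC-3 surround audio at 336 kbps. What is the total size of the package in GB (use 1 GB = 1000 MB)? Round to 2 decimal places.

Audio: 336 kbps = 0.336 Mbps.
gameplay capture: 50.436 Mbps × 2880 s = 145255.7 Mb
short film: 15.136 Mbps × 1560 s = 23612.2 Mb
documentary: 16.486 Mbps × 7620 s = 125623.3 Mb
TV episode: 5.086 Mbps × 2040 s = 10375.4 Mb
Total: 304866.6 Mb = 38108.3 MB.
= 38.11 GB.

38.11 GB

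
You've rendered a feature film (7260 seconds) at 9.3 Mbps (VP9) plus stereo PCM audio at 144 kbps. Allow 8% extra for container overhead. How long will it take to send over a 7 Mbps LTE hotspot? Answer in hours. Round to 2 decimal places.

Audio: 144 kbps = 0.144 Mbps.
Total bitrate: 9.444 Mbps.
File: 9.444 Mbps × 7260 s = 68563.4 Mb.
With 8% container overhead: ×1.08. → 74048.5 Mb.
At 7 Mbps: 74048.5 / 7 = 10578.4 s ≈ 2.94 hours.

2.94 hours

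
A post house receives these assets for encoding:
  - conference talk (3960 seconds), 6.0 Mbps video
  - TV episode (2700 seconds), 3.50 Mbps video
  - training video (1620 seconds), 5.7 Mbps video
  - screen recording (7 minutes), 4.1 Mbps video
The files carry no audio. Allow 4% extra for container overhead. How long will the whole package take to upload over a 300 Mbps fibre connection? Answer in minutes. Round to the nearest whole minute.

3 minutes

conference talk: 6.000 Mbps × 3960 s × 1.04 = 24710.4 Mb
TV episode: 3.500 Mbps × 2700 s × 1.04 = 9828.0 Mb
training video: 5.700 Mbps × 1620 s × 1.04 = 9603.4 Mb
screen recording: 4.100 Mbps × 420 s × 1.04 = 1790.9 Mb
Total: 45932.6 Mb = 5741.6 MB.
At 300 Mbps: 45932.6 / 300 = 153 s ≈ 2.55 minutes.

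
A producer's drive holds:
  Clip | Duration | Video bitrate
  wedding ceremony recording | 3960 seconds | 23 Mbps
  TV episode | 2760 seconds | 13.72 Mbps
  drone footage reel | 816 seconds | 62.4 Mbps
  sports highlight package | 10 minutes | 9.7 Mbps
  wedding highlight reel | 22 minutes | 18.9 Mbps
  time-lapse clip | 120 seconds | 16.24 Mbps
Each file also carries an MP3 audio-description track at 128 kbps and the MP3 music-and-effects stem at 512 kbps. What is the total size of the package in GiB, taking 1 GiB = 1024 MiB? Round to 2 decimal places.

25.46 GiB

Audio total: 128 + 512 = 640 kbps = 0.640 Mbps.
wedding ceremony recording: 23.640 Mbps × 3960 s = 93614.4 Mb
TV episode: 14.360 Mbps × 2760 s = 39633.6 Mb
drone footage reel: 63.040 Mbps × 816 s = 51440.6 Mb
sports highlight package: 10.340 Mbps × 600 s = 6204.0 Mb
wedding highlight reel: 19.540 Mbps × 1320 s = 25792.8 Mb
time-lapse clip: 16.880 Mbps × 120 s = 2025.6 Mb
Total: 218711.0 Mb = 27338.9 MB.
= 25.46 GiB.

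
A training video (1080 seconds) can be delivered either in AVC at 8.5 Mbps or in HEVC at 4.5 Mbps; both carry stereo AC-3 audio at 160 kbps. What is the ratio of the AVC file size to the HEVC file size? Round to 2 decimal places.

Audio: 160 kbps = 0.160 Mbps.
AVC: 8.660 Mbps × 1080 s = 9352.8 Mb = 1.089 GiB.
HEVC: 4.660 Mbps × 1080 s = 5032.8 Mb = 0.586 GiB.
Ratio: 1.089 / 0.586 = 1.858.

1.86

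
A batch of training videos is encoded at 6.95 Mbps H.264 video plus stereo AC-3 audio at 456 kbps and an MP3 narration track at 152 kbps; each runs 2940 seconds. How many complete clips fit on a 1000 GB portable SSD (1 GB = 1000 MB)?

360

Audio total: 456 + 152 = 608 kbps = 0.608 Mbps.
Total bitrate: 7.558 Mbps.
Per item: 7.558 Mbps × 2940 s = 22,221 Mb = 2,778 MB.
Capacity: 1000 GB = 8,000,000 Mb; 360.03 items → 360 complete.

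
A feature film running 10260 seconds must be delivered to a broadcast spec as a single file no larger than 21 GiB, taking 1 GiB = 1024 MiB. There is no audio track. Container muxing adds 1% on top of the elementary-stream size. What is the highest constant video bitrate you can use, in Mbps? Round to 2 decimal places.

Budget: 21 GiB = 180388.6 Mb.
Stream payload after overhead: 180388.6 / 1.01 = 178602.6 Mb.
Total bitrate budget: 178602.6 Mb / 10260 s = 17.408 Mbps.

17.41 Mbps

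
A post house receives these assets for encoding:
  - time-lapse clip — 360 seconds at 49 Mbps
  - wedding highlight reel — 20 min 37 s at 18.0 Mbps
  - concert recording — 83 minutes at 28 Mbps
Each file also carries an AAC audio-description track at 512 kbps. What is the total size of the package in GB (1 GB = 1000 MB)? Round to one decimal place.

22.8 GB

Audio: 512 kbps = 0.512 Mbps.
time-lapse clip: 49.512 Mbps × 360 s = 17824.3 Mb
wedding highlight reel: 18.512 Mbps × 1237 s = 22899.3 Mb
concert recording: 28.512 Mbps × 4980 s = 141989.8 Mb
Total: 182713.4 Mb = 22839.2 MB.
= 22.84 GB.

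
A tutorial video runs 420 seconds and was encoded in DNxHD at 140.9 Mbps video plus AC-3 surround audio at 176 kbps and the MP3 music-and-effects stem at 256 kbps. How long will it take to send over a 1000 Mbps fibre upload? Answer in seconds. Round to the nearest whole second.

Audio total: 176 + 256 = 432 kbps = 0.432 Mbps.
Total bitrate: 141.332 Mbps.
File: 141.332 Mbps × 420 s = 59359.4 Mb.
At 1000 Mbps: 59359.4 / 1000 = 59.4 s ≈ 59.4 seconds.

59 seconds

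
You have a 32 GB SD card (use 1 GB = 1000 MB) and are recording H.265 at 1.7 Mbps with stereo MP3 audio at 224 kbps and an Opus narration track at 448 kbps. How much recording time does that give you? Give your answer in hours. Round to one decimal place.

Audio total: 224 + 448 = 672 kbps = 0.672 Mbps.
Total bitrate: 1.7 + 0.672 = 2.372 Mbps.
Capacity: 32 GB = 256,000 Mb.
Recording time: 256,000 / 2.372 = 107,926 s ≈ 30.0 hours.

30.0 hours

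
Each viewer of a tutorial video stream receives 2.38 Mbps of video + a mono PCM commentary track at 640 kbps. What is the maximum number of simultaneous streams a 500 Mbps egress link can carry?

165

Audio: 640 kbps = 0.640 Mbps.
Per-viewer media rate: 3.020 Mbps.
500 Mbps = 500.0 Mbps; 500.0 / 3.020 = 165.56 → 165 viewers.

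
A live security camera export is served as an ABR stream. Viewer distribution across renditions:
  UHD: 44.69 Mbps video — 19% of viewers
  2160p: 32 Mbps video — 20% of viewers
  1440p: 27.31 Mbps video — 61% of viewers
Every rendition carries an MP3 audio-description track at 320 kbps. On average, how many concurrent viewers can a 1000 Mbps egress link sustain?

Audio: 320 kbps = 0.320 Mbps.
Average per-viewer bitrate: 0.19×45.010 + 0.20×32.320 + 0.61×27.630 = 31.870 Mbps.
1000 Mbps = 1,000 Mbps; 1,000 / 31.870 = 31.38 → 31.

31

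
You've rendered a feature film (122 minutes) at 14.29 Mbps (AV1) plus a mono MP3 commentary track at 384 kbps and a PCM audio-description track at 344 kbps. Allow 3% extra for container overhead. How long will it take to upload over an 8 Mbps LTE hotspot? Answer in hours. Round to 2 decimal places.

122 min = 7320 s
Audio total: 384 + 344 = 728 kbps = 0.728 Mbps.
Total bitrate: 15.018 Mbps.
File: 15.018 Mbps × 7320 s = 109931.8 Mb.
With 3% container overhead: ×1.03. → 113229.7 Mb.
At 8 Mbps: 113229.7 / 8 = 14153.7 s ≈ 3.93 hours.

3.93 hours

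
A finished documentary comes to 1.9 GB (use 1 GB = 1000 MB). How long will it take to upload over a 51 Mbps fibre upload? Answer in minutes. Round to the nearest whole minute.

File: 1.9 GB = 15200.0 Mb.
At 51 Mbps: 15200.0 / 51 = 298.0 s ≈ 4.97 minutes.

5 minutes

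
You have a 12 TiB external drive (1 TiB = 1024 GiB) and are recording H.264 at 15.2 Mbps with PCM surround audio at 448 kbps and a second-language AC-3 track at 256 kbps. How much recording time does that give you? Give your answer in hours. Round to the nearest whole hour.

Audio total: 448 + 256 = 704 kbps = 0.704 Mbps.
Total bitrate: 15.2 + 0.704 = 15.904 Mbps.
Capacity: 12 TiB = 105,553,116 Mb.
Recording time: 105,553,116 / 15.904 = 6,636,891 s ≈ 1,844 hours.

1844 hours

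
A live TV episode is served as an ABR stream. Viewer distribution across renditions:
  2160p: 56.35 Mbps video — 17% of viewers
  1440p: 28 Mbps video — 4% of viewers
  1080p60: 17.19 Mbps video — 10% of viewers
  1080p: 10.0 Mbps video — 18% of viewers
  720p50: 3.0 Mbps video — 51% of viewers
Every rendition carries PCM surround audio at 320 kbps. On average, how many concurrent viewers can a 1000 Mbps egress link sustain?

Audio: 320 kbps = 0.320 Mbps.
Average per-viewer bitrate: 0.17×56.670 + 0.04×28.320 + 0.10×17.510 + 0.18×10.320 + 0.51×3.320 = 16.069 Mbps.
1000 Mbps = 1,000 Mbps; 1,000 / 16.069 = 62.23 → 62.

62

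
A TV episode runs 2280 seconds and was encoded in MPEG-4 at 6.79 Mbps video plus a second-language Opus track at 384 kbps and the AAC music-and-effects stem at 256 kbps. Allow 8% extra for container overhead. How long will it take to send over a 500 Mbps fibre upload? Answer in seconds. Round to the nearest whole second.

37 seconds

Audio total: 384 + 256 = 640 kbps = 0.640 Mbps.
Total bitrate: 7.430 Mbps.
File: 7.430 Mbps × 2280 s = 16940.4 Mb.
With 8% container overhead: ×1.08. → 18295.6 Mb.
At 500 Mbps: 18295.6 / 500 = 36.6 s ≈ 36.6 seconds.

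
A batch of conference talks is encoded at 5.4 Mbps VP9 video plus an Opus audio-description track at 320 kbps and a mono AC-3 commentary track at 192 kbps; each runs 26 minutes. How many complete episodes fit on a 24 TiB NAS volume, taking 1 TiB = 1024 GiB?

26 min = 1560 s
Audio total: 320 + 192 = 512 kbps = 0.512 Mbps.
Total bitrate: 5.912 Mbps.
Per item: 5.912 Mbps × 1560 s = 9,223 Mb = 1,153 MB.
Capacity: 24 TiB = 211,106,233 Mb; 22889.80 items → 22889 complete.

22889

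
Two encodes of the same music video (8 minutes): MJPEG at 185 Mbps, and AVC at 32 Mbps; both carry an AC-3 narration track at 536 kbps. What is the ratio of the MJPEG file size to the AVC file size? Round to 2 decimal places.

8 min = 480 s
Audio: 536 kbps = 0.536 Mbps.
MJPEG: 185.536 Mbps × 480 s = 89057.3 Mb = 11.132 GB.
AVC: 32.536 Mbps × 480 s = 15617.3 Mb = 1.952 GB.
Ratio: 11.132 / 1.952 = 5.702.

5.70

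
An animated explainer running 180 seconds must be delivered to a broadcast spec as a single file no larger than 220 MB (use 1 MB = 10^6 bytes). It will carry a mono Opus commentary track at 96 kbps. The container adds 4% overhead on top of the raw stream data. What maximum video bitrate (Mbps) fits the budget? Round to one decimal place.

Budget: 220 MB = 1760.0 Mb.
Stream payload after overhead: 1760.0 / 1.04 = 1692.3 Mb.
Total bitrate budget: 1692.3 Mb / 180 s = 9.402 Mbps.
Audio: 96 kbps = 0.096 Mbps.
Video: 9.402 − 0.096 = 9.306 Mbps.

9.3 Mbps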